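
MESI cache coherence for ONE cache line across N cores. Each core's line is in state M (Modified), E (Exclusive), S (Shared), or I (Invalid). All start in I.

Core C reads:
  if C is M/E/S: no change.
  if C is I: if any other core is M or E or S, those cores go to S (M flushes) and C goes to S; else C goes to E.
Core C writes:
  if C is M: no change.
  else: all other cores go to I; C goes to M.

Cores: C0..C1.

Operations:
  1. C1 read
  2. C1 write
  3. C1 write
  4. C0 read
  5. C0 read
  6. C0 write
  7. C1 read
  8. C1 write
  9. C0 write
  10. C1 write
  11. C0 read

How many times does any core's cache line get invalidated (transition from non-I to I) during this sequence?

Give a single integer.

Answer: 4

Derivation:
Op 1: C1 read [C1 read from I: no other sharers -> C1=E (exclusive)] -> [I,E] (invalidations this op: 0; running total: 0)
Op 2: C1 write [C1 write: invalidate none -> C1=M] -> [I,M] (invalidations this op: 0; running total: 0)
Op 3: C1 write [C1 write: already M (modified), no change] -> [I,M] (invalidations this op: 0; running total: 0)
Op 4: C0 read [C0 read from I: others=['C1=M'] -> C0=S, others downsized to S] -> [S,S] (invalidations this op: 0; running total: 0)
Op 5: C0 read [C0 read: already in S, no change] -> [S,S] (invalidations this op: 0; running total: 0)
Op 6: C0 write [C0 write: invalidate ['C1=S'] -> C0=M] -> [M,I] (invalidations this op: 1; running total: 1)
Op 7: C1 read [C1 read from I: others=['C0=M'] -> C1=S, others downsized to S] -> [S,S] (invalidations this op: 0; running total: 1)
Op 8: C1 write [C1 write: invalidate ['C0=S'] -> C1=M] -> [I,M] (invalidations this op: 1; running total: 2)
Op 9: C0 write [C0 write: invalidate ['C1=M'] -> C0=M] -> [M,I] (invalidations this op: 1; running total: 3)
Op 10: C1 write [C1 write: invalidate ['C0=M'] -> C1=M] -> [I,M] (invalidations this op: 1; running total: 4)
Op 11: C0 read [C0 read from I: others=['C1=M'] -> C0=S, others downsized to S] -> [S,S] (invalidations this op: 0; running total: 4)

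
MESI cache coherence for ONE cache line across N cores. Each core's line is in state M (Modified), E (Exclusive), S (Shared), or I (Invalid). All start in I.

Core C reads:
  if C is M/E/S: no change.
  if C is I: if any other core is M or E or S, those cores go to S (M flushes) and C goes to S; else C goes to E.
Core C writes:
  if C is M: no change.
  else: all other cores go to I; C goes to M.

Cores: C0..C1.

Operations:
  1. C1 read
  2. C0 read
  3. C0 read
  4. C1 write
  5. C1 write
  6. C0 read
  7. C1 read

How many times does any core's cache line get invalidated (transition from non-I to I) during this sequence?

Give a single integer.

Answer: 1

Derivation:
Op 1: C1 read [C1 read from I: no other sharers -> C1=E (exclusive)] -> [I,E] (invalidations this op: 0; running total: 0)
Op 2: C0 read [C0 read from I: others=['C1=E'] -> C0=S, others downsized to S] -> [S,S] (invalidations this op: 0; running total: 0)
Op 3: C0 read [C0 read: already in S, no change] -> [S,S] (invalidations this op: 0; running total: 0)
Op 4: C1 write [C1 write: invalidate ['C0=S'] -> C1=M] -> [I,M] (invalidations this op: 1; running total: 1)
Op 5: C1 write [C1 write: already M (modified), no change] -> [I,M] (invalidations this op: 0; running total: 1)
Op 6: C0 read [C0 read from I: others=['C1=M'] -> C0=S, others downsized to S] -> [S,S] (invalidations this op: 0; running total: 1)
Op 7: C1 read [C1 read: already in S, no change] -> [S,S] (invalidations this op: 0; running total: 1)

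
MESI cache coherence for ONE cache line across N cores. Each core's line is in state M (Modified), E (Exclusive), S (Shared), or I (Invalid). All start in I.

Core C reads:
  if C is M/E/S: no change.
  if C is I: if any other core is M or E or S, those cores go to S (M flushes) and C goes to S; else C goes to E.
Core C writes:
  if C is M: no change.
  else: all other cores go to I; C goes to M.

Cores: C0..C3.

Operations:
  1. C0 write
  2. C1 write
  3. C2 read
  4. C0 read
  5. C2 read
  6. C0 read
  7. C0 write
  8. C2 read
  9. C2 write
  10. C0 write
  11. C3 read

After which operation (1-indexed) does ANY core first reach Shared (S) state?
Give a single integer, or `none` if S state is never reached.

Op 1: C0 write [C0 write: invalidate none -> C0=M] -> [M,I,I,I]
Op 2: C1 write [C1 write: invalidate ['C0=M'] -> C1=M] -> [I,M,I,I]
Op 3: C2 read [C2 read from I: others=['C1=M'] -> C2=S, others downsized to S] -> [I,S,S,I]
  -> First S state at op 3; remaining ops need not be traced.

Answer: 3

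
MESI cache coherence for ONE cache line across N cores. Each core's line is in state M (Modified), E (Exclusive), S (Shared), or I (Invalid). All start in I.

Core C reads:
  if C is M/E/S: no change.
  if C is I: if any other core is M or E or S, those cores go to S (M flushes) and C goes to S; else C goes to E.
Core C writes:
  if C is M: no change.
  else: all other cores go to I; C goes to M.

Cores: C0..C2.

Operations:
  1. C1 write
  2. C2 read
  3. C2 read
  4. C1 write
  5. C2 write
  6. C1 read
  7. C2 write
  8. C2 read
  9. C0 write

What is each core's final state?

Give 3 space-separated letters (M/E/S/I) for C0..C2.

Answer: M I I

Derivation:
Op 1: C1 write [C1 write: invalidate none -> C1=M] -> [I,M,I]
Op 2: C2 read [C2 read from I: others=['C1=M'] -> C2=S, others downsized to S] -> [I,S,S]
Op 3: C2 read [C2 read: already in S, no change] -> [I,S,S]
Op 4: C1 write [C1 write: invalidate ['C2=S'] -> C1=M] -> [I,M,I]
Op 5: C2 write [C2 write: invalidate ['C1=M'] -> C2=M] -> [I,I,M]
Op 6: C1 read [C1 read from I: others=['C2=M'] -> C1=S, others downsized to S] -> [I,S,S]
Op 7: C2 write [C2 write: invalidate ['C1=S'] -> C2=M] -> [I,I,M]
Op 8: C2 read [C2 read: already in M, no change] -> [I,I,M]
Op 9: C0 write [C0 write: invalidate ['C2=M'] -> C0=M] -> [M,I,I]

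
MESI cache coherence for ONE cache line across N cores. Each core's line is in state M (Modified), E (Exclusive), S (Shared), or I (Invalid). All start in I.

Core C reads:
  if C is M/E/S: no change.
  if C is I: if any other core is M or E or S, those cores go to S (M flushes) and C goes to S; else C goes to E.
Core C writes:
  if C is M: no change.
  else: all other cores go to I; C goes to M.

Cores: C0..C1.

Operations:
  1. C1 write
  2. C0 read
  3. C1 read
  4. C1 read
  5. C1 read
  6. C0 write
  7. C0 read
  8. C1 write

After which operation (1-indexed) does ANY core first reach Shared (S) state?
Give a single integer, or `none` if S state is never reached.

Answer: 2

Derivation:
Op 1: C1 write [C1 write: invalidate none -> C1=M] -> [I,M]
Op 2: C0 read [C0 read from I: others=['C1=M'] -> C0=S, others downsized to S] -> [S,S]
  -> First S state at op 2; remaining ops need not be traced.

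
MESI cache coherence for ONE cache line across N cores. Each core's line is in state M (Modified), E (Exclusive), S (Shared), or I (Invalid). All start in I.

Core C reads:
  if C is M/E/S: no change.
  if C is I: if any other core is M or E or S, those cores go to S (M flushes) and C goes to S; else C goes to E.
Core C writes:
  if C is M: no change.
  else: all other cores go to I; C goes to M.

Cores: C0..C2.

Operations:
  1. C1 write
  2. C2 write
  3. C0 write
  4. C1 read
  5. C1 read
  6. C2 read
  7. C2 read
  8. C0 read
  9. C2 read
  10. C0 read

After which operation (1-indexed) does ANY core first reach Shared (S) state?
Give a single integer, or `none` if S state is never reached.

Op 1: C1 write [C1 write: invalidate none -> C1=M] -> [I,M,I]
Op 2: C2 write [C2 write: invalidate ['C1=M'] -> C2=M] -> [I,I,M]
Op 3: C0 write [C0 write: invalidate ['C2=M'] -> C0=M] -> [M,I,I]
Op 4: C1 read [C1 read from I: others=['C0=M'] -> C1=S, others downsized to S] -> [S,S,I]
  -> First S state at op 4; remaining ops need not be traced.

Answer: 4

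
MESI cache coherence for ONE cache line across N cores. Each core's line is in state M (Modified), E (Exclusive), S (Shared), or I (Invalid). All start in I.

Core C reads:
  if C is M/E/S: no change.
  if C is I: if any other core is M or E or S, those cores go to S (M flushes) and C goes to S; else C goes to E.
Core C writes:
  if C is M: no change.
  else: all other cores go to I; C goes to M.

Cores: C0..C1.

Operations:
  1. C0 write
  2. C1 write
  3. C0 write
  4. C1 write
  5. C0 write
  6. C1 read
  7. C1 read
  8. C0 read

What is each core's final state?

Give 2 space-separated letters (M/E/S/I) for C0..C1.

Answer: S S

Derivation:
Op 1: C0 write [C0 write: invalidate none -> C0=M] -> [M,I]
Op 2: C1 write [C1 write: invalidate ['C0=M'] -> C1=M] -> [I,M]
Op 3: C0 write [C0 write: invalidate ['C1=M'] -> C0=M] -> [M,I]
Op 4: C1 write [C1 write: invalidate ['C0=M'] -> C1=M] -> [I,M]
Op 5: C0 write [C0 write: invalidate ['C1=M'] -> C0=M] -> [M,I]
Op 6: C1 read [C1 read from I: others=['C0=M'] -> C1=S, others downsized to S] -> [S,S]
Op 7: C1 read [C1 read: already in S, no change] -> [S,S]
Op 8: C0 read [C0 read: already in S, no change] -> [S,S]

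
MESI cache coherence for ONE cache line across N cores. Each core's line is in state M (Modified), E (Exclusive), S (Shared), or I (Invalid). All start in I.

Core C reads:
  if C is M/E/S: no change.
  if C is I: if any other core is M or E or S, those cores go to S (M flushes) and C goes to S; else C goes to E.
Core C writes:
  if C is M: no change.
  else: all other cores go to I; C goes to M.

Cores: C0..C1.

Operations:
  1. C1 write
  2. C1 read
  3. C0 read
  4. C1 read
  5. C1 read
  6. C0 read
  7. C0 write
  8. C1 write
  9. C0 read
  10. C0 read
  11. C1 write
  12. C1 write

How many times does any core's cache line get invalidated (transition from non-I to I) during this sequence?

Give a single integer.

Answer: 3

Derivation:
Op 1: C1 write [C1 write: invalidate none -> C1=M] -> [I,M] (invalidations this op: 0; running total: 0)
Op 2: C1 read [C1 read: already in M, no change] -> [I,M] (invalidations this op: 0; running total: 0)
Op 3: C0 read [C0 read from I: others=['C1=M'] -> C0=S, others downsized to S] -> [S,S] (invalidations this op: 0; running total: 0)
Op 4: C1 read [C1 read: already in S, no change] -> [S,S] (invalidations this op: 0; running total: 0)
Op 5: C1 read [C1 read: already in S, no change] -> [S,S] (invalidations this op: 0; running total: 0)
Op 6: C0 read [C0 read: already in S, no change] -> [S,S] (invalidations this op: 0; running total: 0)
Op 7: C0 write [C0 write: invalidate ['C1=S'] -> C0=M] -> [M,I] (invalidations this op: 1; running total: 1)
Op 8: C1 write [C1 write: invalidate ['C0=M'] -> C1=M] -> [I,M] (invalidations this op: 1; running total: 2)
Op 9: C0 read [C0 read from I: others=['C1=M'] -> C0=S, others downsized to S] -> [S,S] (invalidations this op: 0; running total: 2)
Op 10: C0 read [C0 read: already in S, no change] -> [S,S] (invalidations this op: 0; running total: 2)
Op 11: C1 write [C1 write: invalidate ['C0=S'] -> C1=M] -> [I,M] (invalidations this op: 1; running total: 3)
Op 12: C1 write [C1 write: already M (modified), no change] -> [I,M] (invalidations this op: 0; running total: 3)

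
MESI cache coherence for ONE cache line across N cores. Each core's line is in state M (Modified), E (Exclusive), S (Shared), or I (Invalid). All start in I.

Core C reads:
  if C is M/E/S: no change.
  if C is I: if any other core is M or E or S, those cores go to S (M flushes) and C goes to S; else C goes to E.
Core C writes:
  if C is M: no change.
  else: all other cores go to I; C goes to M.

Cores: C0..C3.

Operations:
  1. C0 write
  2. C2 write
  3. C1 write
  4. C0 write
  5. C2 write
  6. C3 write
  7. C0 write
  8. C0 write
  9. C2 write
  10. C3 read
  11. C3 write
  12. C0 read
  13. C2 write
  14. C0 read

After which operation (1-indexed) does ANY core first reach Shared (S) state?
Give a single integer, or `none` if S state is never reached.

Answer: 10

Derivation:
Op 1: C0 write [C0 write: invalidate none -> C0=M] -> [M,I,I,I]
Op 2: C2 write [C2 write: invalidate ['C0=M'] -> C2=M] -> [I,I,M,I]
Op 3: C1 write [C1 write: invalidate ['C2=M'] -> C1=M] -> [I,M,I,I]
Op 4: C0 write [C0 write: invalidate ['C1=M'] -> C0=M] -> [M,I,I,I]
Op 5: C2 write [C2 write: invalidate ['C0=M'] -> C2=M] -> [I,I,M,I]
Op 6: C3 write [C3 write: invalidate ['C2=M'] -> C3=M] -> [I,I,I,M]
Op 7: C0 write [C0 write: invalidate ['C3=M'] -> C0=M] -> [M,I,I,I]
Op 8: C0 write [C0 write: already M (modified), no change] -> [M,I,I,I]
Op 9: C2 write [C2 write: invalidate ['C0=M'] -> C2=M] -> [I,I,M,I]
Op 10: C3 read [C3 read from I: others=['C2=M'] -> C3=S, others downsized to S] -> [I,I,S,S]
  -> First S state at op 10; remaining ops need not be traced.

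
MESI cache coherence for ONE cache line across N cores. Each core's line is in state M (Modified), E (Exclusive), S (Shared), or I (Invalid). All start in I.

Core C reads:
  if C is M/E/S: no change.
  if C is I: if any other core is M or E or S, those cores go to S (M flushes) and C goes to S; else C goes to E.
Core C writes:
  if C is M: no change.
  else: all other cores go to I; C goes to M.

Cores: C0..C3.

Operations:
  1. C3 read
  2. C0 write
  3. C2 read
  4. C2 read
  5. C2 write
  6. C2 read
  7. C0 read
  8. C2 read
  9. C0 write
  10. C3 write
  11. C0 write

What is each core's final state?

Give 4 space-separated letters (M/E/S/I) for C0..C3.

Op 1: C3 read [C3 read from I: no other sharers -> C3=E (exclusive)] -> [I,I,I,E]
Op 2: C0 write [C0 write: invalidate ['C3=E'] -> C0=M] -> [M,I,I,I]
Op 3: C2 read [C2 read from I: others=['C0=M'] -> C2=S, others downsized to S] -> [S,I,S,I]
Op 4: C2 read [C2 read: already in S, no change] -> [S,I,S,I]
Op 5: C2 write [C2 write: invalidate ['C0=S'] -> C2=M] -> [I,I,M,I]
Op 6: C2 read [C2 read: already in M, no change] -> [I,I,M,I]
Op 7: C0 read [C0 read from I: others=['C2=M'] -> C0=S, others downsized to S] -> [S,I,S,I]
Op 8: C2 read [C2 read: already in S, no change] -> [S,I,S,I]
Op 9: C0 write [C0 write: invalidate ['C2=S'] -> C0=M] -> [M,I,I,I]
Op 10: C3 write [C3 write: invalidate ['C0=M'] -> C3=M] -> [I,I,I,M]
Op 11: C0 write [C0 write: invalidate ['C3=M'] -> C0=M] -> [M,I,I,I]

Answer: M I I I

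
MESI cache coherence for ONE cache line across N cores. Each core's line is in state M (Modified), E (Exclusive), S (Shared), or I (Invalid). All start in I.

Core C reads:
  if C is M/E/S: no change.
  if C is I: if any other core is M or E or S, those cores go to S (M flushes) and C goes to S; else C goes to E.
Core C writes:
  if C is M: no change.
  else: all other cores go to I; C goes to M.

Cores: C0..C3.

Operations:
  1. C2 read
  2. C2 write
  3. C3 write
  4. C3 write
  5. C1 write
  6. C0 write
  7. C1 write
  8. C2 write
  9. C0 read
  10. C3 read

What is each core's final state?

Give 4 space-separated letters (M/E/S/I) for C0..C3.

Op 1: C2 read [C2 read from I: no other sharers -> C2=E (exclusive)] -> [I,I,E,I]
Op 2: C2 write [C2 write: invalidate none -> C2=M] -> [I,I,M,I]
Op 3: C3 write [C3 write: invalidate ['C2=M'] -> C3=M] -> [I,I,I,M]
Op 4: C3 write [C3 write: already M (modified), no change] -> [I,I,I,M]
Op 5: C1 write [C1 write: invalidate ['C3=M'] -> C1=M] -> [I,M,I,I]
Op 6: C0 write [C0 write: invalidate ['C1=M'] -> C0=M] -> [M,I,I,I]
Op 7: C1 write [C1 write: invalidate ['C0=M'] -> C1=M] -> [I,M,I,I]
Op 8: C2 write [C2 write: invalidate ['C1=M'] -> C2=M] -> [I,I,M,I]
Op 9: C0 read [C0 read from I: others=['C2=M'] -> C0=S, others downsized to S] -> [S,I,S,I]
Op 10: C3 read [C3 read from I: others=['C0=S', 'C2=S'] -> C3=S, others downsized to S] -> [S,I,S,S]

Answer: S I S S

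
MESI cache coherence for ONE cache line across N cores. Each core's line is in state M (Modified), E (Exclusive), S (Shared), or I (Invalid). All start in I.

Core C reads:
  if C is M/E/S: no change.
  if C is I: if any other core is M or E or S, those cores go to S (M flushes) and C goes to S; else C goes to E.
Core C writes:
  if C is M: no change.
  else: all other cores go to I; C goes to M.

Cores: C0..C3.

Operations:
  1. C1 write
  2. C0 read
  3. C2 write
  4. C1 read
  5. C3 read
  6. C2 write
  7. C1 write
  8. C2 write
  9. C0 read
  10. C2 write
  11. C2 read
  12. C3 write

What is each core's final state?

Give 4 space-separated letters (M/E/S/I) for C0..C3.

Answer: I I I M

Derivation:
Op 1: C1 write [C1 write: invalidate none -> C1=M] -> [I,M,I,I]
Op 2: C0 read [C0 read from I: others=['C1=M'] -> C0=S, others downsized to S] -> [S,S,I,I]
Op 3: C2 write [C2 write: invalidate ['C0=S', 'C1=S'] -> C2=M] -> [I,I,M,I]
Op 4: C1 read [C1 read from I: others=['C2=M'] -> C1=S, others downsized to S] -> [I,S,S,I]
Op 5: C3 read [C3 read from I: others=['C1=S', 'C2=S'] -> C3=S, others downsized to S] -> [I,S,S,S]
Op 6: C2 write [C2 write: invalidate ['C1=S', 'C3=S'] -> C2=M] -> [I,I,M,I]
Op 7: C1 write [C1 write: invalidate ['C2=M'] -> C1=M] -> [I,M,I,I]
Op 8: C2 write [C2 write: invalidate ['C1=M'] -> C2=M] -> [I,I,M,I]
Op 9: C0 read [C0 read from I: others=['C2=M'] -> C0=S, others downsized to S] -> [S,I,S,I]
Op 10: C2 write [C2 write: invalidate ['C0=S'] -> C2=M] -> [I,I,M,I]
Op 11: C2 read [C2 read: already in M, no change] -> [I,I,M,I]
Op 12: C3 write [C3 write: invalidate ['C2=M'] -> C3=M] -> [I,I,I,M]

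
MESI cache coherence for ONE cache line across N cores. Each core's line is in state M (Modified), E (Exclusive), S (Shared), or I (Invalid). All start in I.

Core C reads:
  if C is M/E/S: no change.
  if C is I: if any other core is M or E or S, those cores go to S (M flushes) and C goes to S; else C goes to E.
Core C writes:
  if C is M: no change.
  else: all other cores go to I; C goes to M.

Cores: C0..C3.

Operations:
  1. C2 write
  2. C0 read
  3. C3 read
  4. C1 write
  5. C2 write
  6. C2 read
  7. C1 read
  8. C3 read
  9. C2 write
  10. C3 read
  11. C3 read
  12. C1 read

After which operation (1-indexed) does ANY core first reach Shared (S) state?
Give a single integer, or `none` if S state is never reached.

Op 1: C2 write [C2 write: invalidate none -> C2=M] -> [I,I,M,I]
Op 2: C0 read [C0 read from I: others=['C2=M'] -> C0=S, others downsized to S] -> [S,I,S,I]
  -> First S state at op 2; remaining ops need not be traced.

Answer: 2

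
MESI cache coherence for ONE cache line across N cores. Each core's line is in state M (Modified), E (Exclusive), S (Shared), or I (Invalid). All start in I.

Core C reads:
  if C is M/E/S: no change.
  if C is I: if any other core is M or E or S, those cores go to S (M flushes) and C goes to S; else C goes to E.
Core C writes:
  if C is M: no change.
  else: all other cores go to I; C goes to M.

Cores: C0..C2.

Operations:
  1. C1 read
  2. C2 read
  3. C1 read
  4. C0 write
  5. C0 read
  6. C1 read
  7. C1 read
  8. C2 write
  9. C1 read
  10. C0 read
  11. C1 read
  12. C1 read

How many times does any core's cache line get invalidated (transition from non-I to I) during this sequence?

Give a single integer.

Op 1: C1 read [C1 read from I: no other sharers -> C1=E (exclusive)] -> [I,E,I] (invalidations this op: 0; running total: 0)
Op 2: C2 read [C2 read from I: others=['C1=E'] -> C2=S, others downsized to S] -> [I,S,S] (invalidations this op: 0; running total: 0)
Op 3: C1 read [C1 read: already in S, no change] -> [I,S,S] (invalidations this op: 0; running total: 0)
Op 4: C0 write [C0 write: invalidate ['C1=S', 'C2=S'] -> C0=M] -> [M,I,I] (invalidations this op: 2; running total: 2)
Op 5: C0 read [C0 read: already in M, no change] -> [M,I,I] (invalidations this op: 0; running total: 2)
Op 6: C1 read [C1 read from I: others=['C0=M'] -> C1=S, others downsized to S] -> [S,S,I] (invalidations this op: 0; running total: 2)
Op 7: C1 read [C1 read: already in S, no change] -> [S,S,I] (invalidations this op: 0; running total: 2)
Op 8: C2 write [C2 write: invalidate ['C0=S', 'C1=S'] -> C2=M] -> [I,I,M] (invalidations this op: 2; running total: 4)
Op 9: C1 read [C1 read from I: others=['C2=M'] -> C1=S, others downsized to S] -> [I,S,S] (invalidations this op: 0; running total: 4)
Op 10: C0 read [C0 read from I: others=['C1=S', 'C2=S'] -> C0=S, others downsized to S] -> [S,S,S] (invalidations this op: 0; running total: 4)
Op 11: C1 read [C1 read: already in S, no change] -> [S,S,S] (invalidations this op: 0; running total: 4)
Op 12: C1 read [C1 read: already in S, no change] -> [S,S,S] (invalidations this op: 0; running total: 4)

Answer: 4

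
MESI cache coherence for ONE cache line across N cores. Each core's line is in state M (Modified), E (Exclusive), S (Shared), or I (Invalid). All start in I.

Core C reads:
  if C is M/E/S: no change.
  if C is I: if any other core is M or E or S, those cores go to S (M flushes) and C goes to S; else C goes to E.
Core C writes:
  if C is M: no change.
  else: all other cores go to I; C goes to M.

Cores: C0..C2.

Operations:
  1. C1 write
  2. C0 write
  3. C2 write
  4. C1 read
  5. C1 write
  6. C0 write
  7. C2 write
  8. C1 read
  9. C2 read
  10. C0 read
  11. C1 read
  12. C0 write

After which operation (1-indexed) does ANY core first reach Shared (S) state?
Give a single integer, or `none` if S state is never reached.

Op 1: C1 write [C1 write: invalidate none -> C1=M] -> [I,M,I]
Op 2: C0 write [C0 write: invalidate ['C1=M'] -> C0=M] -> [M,I,I]
Op 3: C2 write [C2 write: invalidate ['C0=M'] -> C2=M] -> [I,I,M]
Op 4: C1 read [C1 read from I: others=['C2=M'] -> C1=S, others downsized to S] -> [I,S,S]
  -> First S state at op 4; remaining ops need not be traced.

Answer: 4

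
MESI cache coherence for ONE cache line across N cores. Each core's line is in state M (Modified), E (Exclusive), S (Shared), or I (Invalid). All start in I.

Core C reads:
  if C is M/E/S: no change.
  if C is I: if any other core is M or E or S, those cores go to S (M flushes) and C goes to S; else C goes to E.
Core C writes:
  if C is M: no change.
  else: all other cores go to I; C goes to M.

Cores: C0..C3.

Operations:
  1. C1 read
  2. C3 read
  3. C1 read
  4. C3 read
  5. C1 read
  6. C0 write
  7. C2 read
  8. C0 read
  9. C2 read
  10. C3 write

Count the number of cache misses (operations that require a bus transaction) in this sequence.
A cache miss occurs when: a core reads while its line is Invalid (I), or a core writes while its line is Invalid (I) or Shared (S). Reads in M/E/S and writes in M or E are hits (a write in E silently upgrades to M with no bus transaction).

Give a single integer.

Answer: 5

Derivation:
Op 1: C1 read [C1 read from I: no other sharers -> C1=E (exclusive)] -> [I,E,I,I] [MISS #1: read from I]
Op 2: C3 read [C3 read from I: others=['C1=E'] -> C3=S, others downsized to S] -> [I,S,I,S] [MISS #2: read from I]
Op 3: C1 read [C1 read: already in S, no change] -> [I,S,I,S] [hit: read from S]
Op 4: C3 read [C3 read: already in S, no change] -> [I,S,I,S] [hit: read from S]
Op 5: C1 read [C1 read: already in S, no change] -> [I,S,I,S] [hit: read from S]
Op 6: C0 write [C0 write: invalidate ['C1=S', 'C3=S'] -> C0=M] -> [M,I,I,I] [MISS #3: write from I]
Op 7: C2 read [C2 read from I: others=['C0=M'] -> C2=S, others downsized to S] -> [S,I,S,I] [MISS #4: read from I]
Op 8: C0 read [C0 read: already in S, no change] -> [S,I,S,I] [hit: read from S]
Op 9: C2 read [C2 read: already in S, no change] -> [S,I,S,I] [hit: read from S]
Op 10: C3 write [C3 write: invalidate ['C0=S', 'C2=S'] -> C3=M] -> [I,I,I,M] [MISS #5: write from I]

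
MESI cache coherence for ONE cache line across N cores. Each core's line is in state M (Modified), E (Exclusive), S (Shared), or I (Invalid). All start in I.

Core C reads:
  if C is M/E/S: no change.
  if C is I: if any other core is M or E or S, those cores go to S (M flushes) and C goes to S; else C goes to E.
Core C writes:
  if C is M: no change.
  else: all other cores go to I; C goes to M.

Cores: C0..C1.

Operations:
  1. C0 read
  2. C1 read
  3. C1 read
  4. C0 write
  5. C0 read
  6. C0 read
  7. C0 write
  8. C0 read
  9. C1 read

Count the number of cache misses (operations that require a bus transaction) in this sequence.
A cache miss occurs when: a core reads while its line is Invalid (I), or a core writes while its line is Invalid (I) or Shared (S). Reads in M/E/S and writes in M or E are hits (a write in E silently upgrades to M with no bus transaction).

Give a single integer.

Answer: 4

Derivation:
Op 1: C0 read [C0 read from I: no other sharers -> C0=E (exclusive)] -> [E,I] [MISS #1: read from I]
Op 2: C1 read [C1 read from I: others=['C0=E'] -> C1=S, others downsized to S] -> [S,S] [MISS #2: read from I]
Op 3: C1 read [C1 read: already in S, no change] -> [S,S] [hit: read from S]
Op 4: C0 write [C0 write: invalidate ['C1=S'] -> C0=M] -> [M,I] [MISS #3: write from S]
Op 5: C0 read [C0 read: already in M, no change] -> [M,I] [hit: read from M]
Op 6: C0 read [C0 read: already in M, no change] -> [M,I] [hit: read from M]
Op 7: C0 write [C0 write: already M (modified), no change] -> [M,I] [hit: write from M]
Op 8: C0 read [C0 read: already in M, no change] -> [M,I] [hit: read from M]
Op 9: C1 read [C1 read from I: others=['C0=M'] -> C1=S, others downsized to S] -> [S,S] [MISS #4: read from I]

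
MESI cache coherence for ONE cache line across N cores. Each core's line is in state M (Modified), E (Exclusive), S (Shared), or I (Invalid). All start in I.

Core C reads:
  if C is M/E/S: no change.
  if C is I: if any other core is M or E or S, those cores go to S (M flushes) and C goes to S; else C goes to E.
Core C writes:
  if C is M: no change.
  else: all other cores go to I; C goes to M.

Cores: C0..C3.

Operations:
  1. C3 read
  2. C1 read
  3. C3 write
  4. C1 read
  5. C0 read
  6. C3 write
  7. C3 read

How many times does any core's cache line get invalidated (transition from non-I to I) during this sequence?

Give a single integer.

Op 1: C3 read [C3 read from I: no other sharers -> C3=E (exclusive)] -> [I,I,I,E] (invalidations this op: 0; running total: 0)
Op 2: C1 read [C1 read from I: others=['C3=E'] -> C1=S, others downsized to S] -> [I,S,I,S] (invalidations this op: 0; running total: 0)
Op 3: C3 write [C3 write: invalidate ['C1=S'] -> C3=M] -> [I,I,I,M] (invalidations this op: 1; running total: 1)
Op 4: C1 read [C1 read from I: others=['C3=M'] -> C1=S, others downsized to S] -> [I,S,I,S] (invalidations this op: 0; running total: 1)
Op 5: C0 read [C0 read from I: others=['C1=S', 'C3=S'] -> C0=S, others downsized to S] -> [S,S,I,S] (invalidations this op: 0; running total: 1)
Op 6: C3 write [C3 write: invalidate ['C0=S', 'C1=S'] -> C3=M] -> [I,I,I,M] (invalidations this op: 2; running total: 3)
Op 7: C3 read [C3 read: already in M, no change] -> [I,I,I,M] (invalidations this op: 0; running total: 3)

Answer: 3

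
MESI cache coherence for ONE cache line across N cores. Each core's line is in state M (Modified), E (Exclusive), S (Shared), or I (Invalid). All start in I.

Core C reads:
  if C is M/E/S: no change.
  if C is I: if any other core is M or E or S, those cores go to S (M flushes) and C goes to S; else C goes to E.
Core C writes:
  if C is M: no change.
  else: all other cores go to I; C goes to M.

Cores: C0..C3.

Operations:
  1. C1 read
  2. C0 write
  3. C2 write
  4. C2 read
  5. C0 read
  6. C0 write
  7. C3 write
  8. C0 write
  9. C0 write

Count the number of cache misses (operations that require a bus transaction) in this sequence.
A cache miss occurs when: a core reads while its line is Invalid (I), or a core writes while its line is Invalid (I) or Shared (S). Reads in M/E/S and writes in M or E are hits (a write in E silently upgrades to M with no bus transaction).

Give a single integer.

Answer: 7

Derivation:
Op 1: C1 read [C1 read from I: no other sharers -> C1=E (exclusive)] -> [I,E,I,I] [MISS #1: read from I]
Op 2: C0 write [C0 write: invalidate ['C1=E'] -> C0=M] -> [M,I,I,I] [MISS #2: write from I]
Op 3: C2 write [C2 write: invalidate ['C0=M'] -> C2=M] -> [I,I,M,I] [MISS #3: write from I]
Op 4: C2 read [C2 read: already in M, no change] -> [I,I,M,I] [hit: read from M]
Op 5: C0 read [C0 read from I: others=['C2=M'] -> C0=S, others downsized to S] -> [S,I,S,I] [MISS #4: read from I]
Op 6: C0 write [C0 write: invalidate ['C2=S'] -> C0=M] -> [M,I,I,I] [MISS #5: write from S]
Op 7: C3 write [C3 write: invalidate ['C0=M'] -> C3=M] -> [I,I,I,M] [MISS #6: write from I]
Op 8: C0 write [C0 write: invalidate ['C3=M'] -> C0=M] -> [M,I,I,I] [MISS #7: write from I]
Op 9: C0 write [C0 write: already M (modified), no change] -> [M,I,I,I] [hit: write from M]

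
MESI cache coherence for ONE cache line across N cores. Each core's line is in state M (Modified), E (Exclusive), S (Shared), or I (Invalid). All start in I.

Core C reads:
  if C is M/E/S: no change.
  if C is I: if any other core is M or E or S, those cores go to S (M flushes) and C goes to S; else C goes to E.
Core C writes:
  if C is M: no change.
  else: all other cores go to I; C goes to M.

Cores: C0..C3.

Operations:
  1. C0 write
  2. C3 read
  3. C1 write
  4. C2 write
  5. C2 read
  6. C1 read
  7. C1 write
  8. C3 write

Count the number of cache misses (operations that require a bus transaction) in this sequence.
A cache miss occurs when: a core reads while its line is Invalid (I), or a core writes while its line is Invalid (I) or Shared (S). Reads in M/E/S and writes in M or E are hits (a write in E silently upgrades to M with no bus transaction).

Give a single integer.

Answer: 7

Derivation:
Op 1: C0 write [C0 write: invalidate none -> C0=M] -> [M,I,I,I] [MISS #1: write from I]
Op 2: C3 read [C3 read from I: others=['C0=M'] -> C3=S, others downsized to S] -> [S,I,I,S] [MISS #2: read from I]
Op 3: C1 write [C1 write: invalidate ['C0=S', 'C3=S'] -> C1=M] -> [I,M,I,I] [MISS #3: write from I]
Op 4: C2 write [C2 write: invalidate ['C1=M'] -> C2=M] -> [I,I,M,I] [MISS #4: write from I]
Op 5: C2 read [C2 read: already in M, no change] -> [I,I,M,I] [hit: read from M]
Op 6: C1 read [C1 read from I: others=['C2=M'] -> C1=S, others downsized to S] -> [I,S,S,I] [MISS #5: read from I]
Op 7: C1 write [C1 write: invalidate ['C2=S'] -> C1=M] -> [I,M,I,I] [MISS #6: write from S]
Op 8: C3 write [C3 write: invalidate ['C1=M'] -> C3=M] -> [I,I,I,M] [MISS #7: write from I]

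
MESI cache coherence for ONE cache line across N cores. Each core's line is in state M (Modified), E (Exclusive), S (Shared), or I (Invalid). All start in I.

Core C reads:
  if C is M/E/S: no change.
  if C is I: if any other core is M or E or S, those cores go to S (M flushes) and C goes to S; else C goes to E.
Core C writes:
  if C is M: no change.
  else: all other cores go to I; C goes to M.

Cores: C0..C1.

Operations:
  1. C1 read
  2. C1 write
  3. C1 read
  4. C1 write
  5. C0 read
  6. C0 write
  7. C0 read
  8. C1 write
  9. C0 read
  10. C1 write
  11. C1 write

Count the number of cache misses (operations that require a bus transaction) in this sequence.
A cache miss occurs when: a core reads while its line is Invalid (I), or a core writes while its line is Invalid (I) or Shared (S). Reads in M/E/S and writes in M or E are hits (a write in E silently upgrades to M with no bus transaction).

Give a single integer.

Answer: 6

Derivation:
Op 1: C1 read [C1 read from I: no other sharers -> C1=E (exclusive)] -> [I,E] [MISS #1: read from I]
Op 2: C1 write [C1 write: invalidate none -> C1=M] -> [I,M] [hit: write from E is a silent E->M upgrade, no bus transaction]
Op 3: C1 read [C1 read: already in M, no change] -> [I,M] [hit: read from M]
Op 4: C1 write [C1 write: already M (modified), no change] -> [I,M] [hit: write from M]
Op 5: C0 read [C0 read from I: others=['C1=M'] -> C0=S, others downsized to S] -> [S,S] [MISS #2: read from I]
Op 6: C0 write [C0 write: invalidate ['C1=S'] -> C0=M] -> [M,I] [MISS #3: write from S]
Op 7: C0 read [C0 read: already in M, no change] -> [M,I] [hit: read from M]
Op 8: C1 write [C1 write: invalidate ['C0=M'] -> C1=M] -> [I,M] [MISS #4: write from I]
Op 9: C0 read [C0 read from I: others=['C1=M'] -> C0=S, others downsized to S] -> [S,S] [MISS #5: read from I]
Op 10: C1 write [C1 write: invalidate ['C0=S'] -> C1=M] -> [I,M] [MISS #6: write from S]
Op 11: C1 write [C1 write: already M (modified), no change] -> [I,M] [hit: write from M]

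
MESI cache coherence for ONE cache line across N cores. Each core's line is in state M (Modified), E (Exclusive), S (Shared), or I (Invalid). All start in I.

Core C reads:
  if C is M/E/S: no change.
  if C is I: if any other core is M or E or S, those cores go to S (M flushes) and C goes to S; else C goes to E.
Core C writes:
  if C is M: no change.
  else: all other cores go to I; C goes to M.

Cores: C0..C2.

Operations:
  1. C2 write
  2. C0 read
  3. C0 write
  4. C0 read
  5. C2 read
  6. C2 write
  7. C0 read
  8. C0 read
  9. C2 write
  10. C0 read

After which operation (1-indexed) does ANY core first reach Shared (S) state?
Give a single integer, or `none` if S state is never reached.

Answer: 2

Derivation:
Op 1: C2 write [C2 write: invalidate none -> C2=M] -> [I,I,M]
Op 2: C0 read [C0 read from I: others=['C2=M'] -> C0=S, others downsized to S] -> [S,I,S]
  -> First S state at op 2; remaining ops need not be traced.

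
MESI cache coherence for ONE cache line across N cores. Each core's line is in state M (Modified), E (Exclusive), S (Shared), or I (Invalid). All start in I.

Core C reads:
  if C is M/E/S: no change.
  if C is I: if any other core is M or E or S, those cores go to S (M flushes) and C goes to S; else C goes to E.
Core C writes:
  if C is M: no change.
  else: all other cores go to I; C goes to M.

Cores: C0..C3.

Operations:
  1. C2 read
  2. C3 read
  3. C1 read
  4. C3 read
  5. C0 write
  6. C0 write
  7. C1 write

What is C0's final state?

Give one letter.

Op 1: C2 read [C2 read from I: no other sharers -> C2=E (exclusive)] -> [I,I,E,I]
Op 2: C3 read [C3 read from I: others=['C2=E'] -> C3=S, others downsized to S] -> [I,I,S,S]
Op 3: C1 read [C1 read from I: others=['C2=S', 'C3=S'] -> C1=S, others downsized to S] -> [I,S,S,S]
Op 4: C3 read [C3 read: already in S, no change] -> [I,S,S,S]
Op 5: C0 write [C0 write: invalidate ['C1=S', 'C2=S', 'C3=S'] -> C0=M] -> [M,I,I,I]
Op 6: C0 write [C0 write: already M (modified), no change] -> [M,I,I,I]
Op 7: C1 write [C1 write: invalidate ['C0=M'] -> C1=M] -> [I,M,I,I]

Answer: I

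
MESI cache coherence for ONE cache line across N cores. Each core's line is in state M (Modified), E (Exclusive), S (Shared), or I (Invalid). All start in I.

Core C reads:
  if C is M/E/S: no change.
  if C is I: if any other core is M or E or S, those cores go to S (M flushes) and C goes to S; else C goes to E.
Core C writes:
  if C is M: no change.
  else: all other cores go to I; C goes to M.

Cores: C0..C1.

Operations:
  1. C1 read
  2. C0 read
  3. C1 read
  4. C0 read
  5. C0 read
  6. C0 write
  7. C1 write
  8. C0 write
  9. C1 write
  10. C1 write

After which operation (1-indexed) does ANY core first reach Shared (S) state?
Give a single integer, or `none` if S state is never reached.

Op 1: C1 read [C1 read from I: no other sharers -> C1=E (exclusive)] -> [I,E]
Op 2: C0 read [C0 read from I: others=['C1=E'] -> C0=S, others downsized to S] -> [S,S]
  -> First S state at op 2; remaining ops need not be traced.

Answer: 2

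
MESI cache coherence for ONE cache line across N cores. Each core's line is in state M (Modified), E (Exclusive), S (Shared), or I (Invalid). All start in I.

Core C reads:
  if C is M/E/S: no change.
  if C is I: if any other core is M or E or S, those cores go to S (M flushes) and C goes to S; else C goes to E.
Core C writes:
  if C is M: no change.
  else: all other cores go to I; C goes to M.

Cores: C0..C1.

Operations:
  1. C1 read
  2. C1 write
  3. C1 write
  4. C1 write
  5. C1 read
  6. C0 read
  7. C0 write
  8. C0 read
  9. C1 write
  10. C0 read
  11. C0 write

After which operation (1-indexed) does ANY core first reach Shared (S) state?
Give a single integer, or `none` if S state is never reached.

Op 1: C1 read [C1 read from I: no other sharers -> C1=E (exclusive)] -> [I,E]
Op 2: C1 write [C1 write: invalidate none -> C1=M] -> [I,M]
Op 3: C1 write [C1 write: already M (modified), no change] -> [I,M]
Op 4: C1 write [C1 write: already M (modified), no change] -> [I,M]
Op 5: C1 read [C1 read: already in M, no change] -> [I,M]
Op 6: C0 read [C0 read from I: others=['C1=M'] -> C0=S, others downsized to S] -> [S,S]
  -> First S state at op 6; remaining ops need not be traced.

Answer: 6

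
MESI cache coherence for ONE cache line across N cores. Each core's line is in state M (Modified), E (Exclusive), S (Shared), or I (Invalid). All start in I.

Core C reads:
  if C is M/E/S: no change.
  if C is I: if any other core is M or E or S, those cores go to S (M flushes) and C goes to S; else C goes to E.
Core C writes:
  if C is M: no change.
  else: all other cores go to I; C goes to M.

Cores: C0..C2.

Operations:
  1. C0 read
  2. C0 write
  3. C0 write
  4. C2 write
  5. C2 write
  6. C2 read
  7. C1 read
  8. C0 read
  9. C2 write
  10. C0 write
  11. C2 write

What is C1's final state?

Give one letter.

Answer: I

Derivation:
Op 1: C0 read [C0 read from I: no other sharers -> C0=E (exclusive)] -> [E,I,I]
Op 2: C0 write [C0 write: invalidate none -> C0=M] -> [M,I,I]
Op 3: C0 write [C0 write: already M (modified), no change] -> [M,I,I]
Op 4: C2 write [C2 write: invalidate ['C0=M'] -> C2=M] -> [I,I,M]
Op 5: C2 write [C2 write: already M (modified), no change] -> [I,I,M]
Op 6: C2 read [C2 read: already in M, no change] -> [I,I,M]
Op 7: C1 read [C1 read from I: others=['C2=M'] -> C1=S, others downsized to S] -> [I,S,S]
Op 8: C0 read [C0 read from I: others=['C1=S', 'C2=S'] -> C0=S, others downsized to S] -> [S,S,S]
Op 9: C2 write [C2 write: invalidate ['C0=S', 'C1=S'] -> C2=M] -> [I,I,M]
Op 10: C0 write [C0 write: invalidate ['C2=M'] -> C0=M] -> [M,I,I]
Op 11: C2 write [C2 write: invalidate ['C0=M'] -> C2=M] -> [I,I,M]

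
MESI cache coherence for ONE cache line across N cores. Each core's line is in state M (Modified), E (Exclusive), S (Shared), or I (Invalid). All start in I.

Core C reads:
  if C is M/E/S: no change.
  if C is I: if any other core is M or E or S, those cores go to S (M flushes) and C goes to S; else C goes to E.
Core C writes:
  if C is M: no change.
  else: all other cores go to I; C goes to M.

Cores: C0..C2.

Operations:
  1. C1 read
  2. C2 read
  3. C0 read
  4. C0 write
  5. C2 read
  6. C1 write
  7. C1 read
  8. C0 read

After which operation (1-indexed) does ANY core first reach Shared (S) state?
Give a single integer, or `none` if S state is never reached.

Answer: 2

Derivation:
Op 1: C1 read [C1 read from I: no other sharers -> C1=E (exclusive)] -> [I,E,I]
Op 2: C2 read [C2 read from I: others=['C1=E'] -> C2=S, others downsized to S] -> [I,S,S]
  -> First S state at op 2; remaining ops need not be traced.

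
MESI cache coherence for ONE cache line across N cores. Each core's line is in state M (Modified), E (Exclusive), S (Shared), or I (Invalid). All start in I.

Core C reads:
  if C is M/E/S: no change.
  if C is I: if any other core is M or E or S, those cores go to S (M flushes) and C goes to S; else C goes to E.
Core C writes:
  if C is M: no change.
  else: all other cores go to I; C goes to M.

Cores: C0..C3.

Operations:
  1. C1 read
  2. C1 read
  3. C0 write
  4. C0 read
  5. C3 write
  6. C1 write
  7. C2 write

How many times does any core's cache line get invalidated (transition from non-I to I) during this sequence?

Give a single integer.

Answer: 4

Derivation:
Op 1: C1 read [C1 read from I: no other sharers -> C1=E (exclusive)] -> [I,E,I,I] (invalidations this op: 0; running total: 0)
Op 2: C1 read [C1 read: already in E, no change] -> [I,E,I,I] (invalidations this op: 0; running total: 0)
Op 3: C0 write [C0 write: invalidate ['C1=E'] -> C0=M] -> [M,I,I,I] (invalidations this op: 1; running total: 1)
Op 4: C0 read [C0 read: already in M, no change] -> [M,I,I,I] (invalidations this op: 0; running total: 1)
Op 5: C3 write [C3 write: invalidate ['C0=M'] -> C3=M] -> [I,I,I,M] (invalidations this op: 1; running total: 2)
Op 6: C1 write [C1 write: invalidate ['C3=M'] -> C1=M] -> [I,M,I,I] (invalidations this op: 1; running total: 3)
Op 7: C2 write [C2 write: invalidate ['C1=M'] -> C2=M] -> [I,I,M,I] (invalidations this op: 1; running total: 4)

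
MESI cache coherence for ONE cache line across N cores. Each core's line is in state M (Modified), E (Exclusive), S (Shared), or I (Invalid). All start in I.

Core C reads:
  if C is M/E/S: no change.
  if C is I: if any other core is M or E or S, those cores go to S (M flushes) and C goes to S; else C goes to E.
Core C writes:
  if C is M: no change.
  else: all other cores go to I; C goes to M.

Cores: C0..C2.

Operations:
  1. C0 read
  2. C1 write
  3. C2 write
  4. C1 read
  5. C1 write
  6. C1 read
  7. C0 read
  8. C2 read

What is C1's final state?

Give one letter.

Op 1: C0 read [C0 read from I: no other sharers -> C0=E (exclusive)] -> [E,I,I]
Op 2: C1 write [C1 write: invalidate ['C0=E'] -> C1=M] -> [I,M,I]
Op 3: C2 write [C2 write: invalidate ['C1=M'] -> C2=M] -> [I,I,M]
Op 4: C1 read [C1 read from I: others=['C2=M'] -> C1=S, others downsized to S] -> [I,S,S]
Op 5: C1 write [C1 write: invalidate ['C2=S'] -> C1=M] -> [I,M,I]
Op 6: C1 read [C1 read: already in M, no change] -> [I,M,I]
Op 7: C0 read [C0 read from I: others=['C1=M'] -> C0=S, others downsized to S] -> [S,S,I]
Op 8: C2 read [C2 read from I: others=['C0=S', 'C1=S'] -> C2=S, others downsized to S] -> [S,S,S]

Answer: S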